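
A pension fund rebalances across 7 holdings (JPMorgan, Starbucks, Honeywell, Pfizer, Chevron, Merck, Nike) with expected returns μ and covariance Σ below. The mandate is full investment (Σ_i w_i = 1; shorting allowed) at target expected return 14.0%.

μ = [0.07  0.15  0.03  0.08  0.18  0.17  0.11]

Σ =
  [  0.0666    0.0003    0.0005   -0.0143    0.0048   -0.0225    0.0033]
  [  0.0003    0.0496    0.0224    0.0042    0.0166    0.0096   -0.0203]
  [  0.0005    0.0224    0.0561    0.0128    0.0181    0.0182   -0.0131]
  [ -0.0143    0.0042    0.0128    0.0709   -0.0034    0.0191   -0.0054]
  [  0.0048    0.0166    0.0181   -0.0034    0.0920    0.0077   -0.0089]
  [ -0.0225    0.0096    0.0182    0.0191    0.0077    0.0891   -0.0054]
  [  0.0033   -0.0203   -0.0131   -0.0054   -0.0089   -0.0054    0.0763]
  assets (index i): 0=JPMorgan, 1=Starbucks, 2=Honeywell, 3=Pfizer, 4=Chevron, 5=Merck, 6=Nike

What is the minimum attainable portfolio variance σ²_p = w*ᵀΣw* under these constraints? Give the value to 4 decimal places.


0.0119

u=Σ⁻¹μ = [1.7871  3.8383  -1.9443  1.3256  1.6699  2.0651  2.4865]
v=Σ⁻¹𝟙 = [20.1123  20.7895  5.2931  15.1042  6.7696  10.4476  21.2742]
a=μᵀu=1.673726  b=𝟙ᵀu=11.228183  c=𝟙ᵀv=99.790426  D=ac−b²=40.949752
λ₁=(c·0.140−b)/D = (99.790426·0.140−11.228183)/40.949752 = 0.066972
λ₂=(a−b·0.140)/D = (1.673726−11.228183·0.140)/40.949752 = 0.002485
w* = 0.066972·u + 0.002485·v:
  w_0 = 0.066972·1.7871 + 0.002485·20.1123 = 0.1697  (JPMorgan)
  w_1 = 0.066972·3.8383 + 0.002485·20.7895 = 0.3087  (Starbucks)
  w_2 = 0.066972·-1.9443 + 0.002485·5.2931 = -0.1171  (Honeywell)
  w_3 = 0.066972·1.3256 + 0.002485·15.1042 = 0.1263  (Pfizer)
  w_4 = 0.066972·1.6699 + 0.002485·6.7696 = 0.1287  (Chevron)
  w_5 = 0.066972·2.0651 + 0.002485·10.4476 = 0.1643  (Merck)
  w_6 = 0.066972·2.4865 + 0.002485·21.2742 = 0.2194  (Nike)
Σw_i=1.0000  μᵀw=0.1400
σ²=wᵀΣw=λ₁·μ_p+λ₂ = 0.066972·0.140 + 0.002485 = 0.011862 ≈ 0.0119


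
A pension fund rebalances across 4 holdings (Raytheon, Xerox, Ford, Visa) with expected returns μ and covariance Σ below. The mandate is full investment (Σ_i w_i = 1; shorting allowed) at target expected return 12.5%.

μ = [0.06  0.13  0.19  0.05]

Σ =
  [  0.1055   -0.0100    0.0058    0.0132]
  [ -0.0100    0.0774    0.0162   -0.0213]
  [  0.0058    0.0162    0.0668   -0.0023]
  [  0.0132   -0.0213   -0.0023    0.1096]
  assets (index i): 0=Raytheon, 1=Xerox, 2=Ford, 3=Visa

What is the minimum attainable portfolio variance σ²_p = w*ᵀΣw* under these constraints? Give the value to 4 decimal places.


0.0230

p=Σ⁻¹μ = [0.4759  1.4214  2.4833  0.7272]
q=Σ⁻¹𝟙 = [8.8842  14.8425  10.9837  11.1691]
a=μᵀp=0.721535  b=𝟙ᵀp=5.107939  c=𝟙ᵀq=45.879558  D=ac−b²=7.012661
λ₁=(c·0.125−b)/D = (45.879558·0.125−5.107939)/7.012661 = 0.089411
λ₂=(a−b·0.125)/D = (0.721535−5.107939·0.125)/7.012661 = 0.011842
w* = 0.089411·p + 0.011842·q:
  w_0 = 0.089411·0.4759 + 0.011842·8.8842 = 0.1478  (Raytheon)
  w_1 = 0.089411·1.4214 + 0.011842·14.8425 = 0.3029  (Xerox)
  w_2 = 0.089411·2.4833 + 0.011842·10.9837 = 0.3521  (Ford)
  w_3 = 0.089411·0.7272 + 0.011842·11.1691 = 0.1973  (Visa)
Σw_i=1.0000  μᵀw=0.1250
σ²=wᵀΣw=λ₁·μ_p+λ₂ = 0.089411·0.125 + 0.011842 = 0.023018 ≈ 0.0230


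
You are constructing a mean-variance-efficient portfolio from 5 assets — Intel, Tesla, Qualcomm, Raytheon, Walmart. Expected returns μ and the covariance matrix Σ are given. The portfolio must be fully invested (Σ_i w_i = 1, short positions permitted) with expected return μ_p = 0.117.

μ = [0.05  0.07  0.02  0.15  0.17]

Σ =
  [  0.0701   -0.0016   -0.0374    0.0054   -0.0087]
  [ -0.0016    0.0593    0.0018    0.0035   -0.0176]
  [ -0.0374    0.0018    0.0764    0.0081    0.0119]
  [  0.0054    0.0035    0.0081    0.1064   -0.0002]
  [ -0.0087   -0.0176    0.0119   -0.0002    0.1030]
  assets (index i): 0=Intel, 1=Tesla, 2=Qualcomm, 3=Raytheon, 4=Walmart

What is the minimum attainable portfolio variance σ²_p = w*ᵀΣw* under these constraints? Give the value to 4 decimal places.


p=Σ⁻¹μ = [1.0578  1.7188  0.2914  1.2811  2.0024]
q=Σ⁻¹𝟙 = [28.7698  20.3994  24.1122  5.4559  12.8493]
a=μᵀp=0.711603  b=𝟙ᵀp=6.351460  c=𝟙ᵀq=91.586583  D=ac−b²=24.832263
λ₁=(c·0.117−b)/D = (91.586583·0.117−6.351460)/24.832263 = 0.175746
λ₂=(a−b·0.117)/D = (0.711603−6.351460·0.117)/24.832263 = -0.001269
w* = 0.175746·p + -0.001269·q:
  w_0 = 0.175746·1.0578 + -0.001269·28.7698 = 0.1494  (Intel)
  w_1 = 0.175746·1.7188 + -0.001269·20.3994 = 0.2762  (Tesla)
  w_2 = 0.175746·0.2914 + -0.001269·24.1122 = 0.0206  (Qualcomm)
  w_3 = 0.175746·1.2811 + -0.001269·5.4559 = 0.2182  (Raytheon)
  w_4 = 0.175746·2.0024 + -0.001269·12.8493 = 0.3356  (Walmart)
Σw_i=1.0000  μᵀw=0.1170
σ²=wᵀΣw=λ₁·μ_p+λ₂ = 0.175746·0.117 + -0.001269 = 0.019293 ≈ 0.0193

0.0193


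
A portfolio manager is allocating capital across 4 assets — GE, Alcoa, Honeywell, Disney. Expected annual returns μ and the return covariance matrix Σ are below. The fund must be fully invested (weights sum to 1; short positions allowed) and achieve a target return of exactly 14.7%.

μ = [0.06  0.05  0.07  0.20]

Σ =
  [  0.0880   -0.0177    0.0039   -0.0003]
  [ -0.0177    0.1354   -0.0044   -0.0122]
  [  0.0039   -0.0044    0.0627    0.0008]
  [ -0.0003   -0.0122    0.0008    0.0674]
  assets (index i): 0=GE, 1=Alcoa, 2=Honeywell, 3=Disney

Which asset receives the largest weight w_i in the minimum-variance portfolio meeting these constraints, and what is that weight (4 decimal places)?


g=Σ⁻¹μ = [0.8031  0.7888  1.0823  3.1009]
h=Σ⁻¹𝟙 = [12.9562  11.0959  15.7084  16.7165]
a=μᵀg=0.783560  b=𝟙ᵀg=5.775054  c=𝟙ᵀh=56.477044  D=ac−b²=10.901894
λ₁=(c·0.147−b)/D = (56.477044·0.147−5.775054)/10.901894 = 0.231801
λ₂=(a−b·0.147)/D = (0.783560−5.775054·0.147)/10.901894 = -0.005996
w* = 0.231801·g + -0.005996·h:
  w_0 = 0.231801·0.8031 + -0.005996·12.9562 = 0.1085  (GE)
  w_1 = 0.231801·0.7888 + -0.005996·11.0959 = 0.1163  (Alcoa)
  w_2 = 0.231801·1.0823 + -0.005996·15.7084 = 0.1567  (Honeywell)
  w_3 = 0.231801·3.1009 + -0.005996·16.7165 = 0.6185  (Disney)
Σw_i=1.0000  μᵀw=0.1470
σ²=wᵀΣw=λ₁·μ_p+λ₂ = 0.231801·0.147 + -0.005996 = 0.028078 ≈ 0.0281

Disney (0.6185)


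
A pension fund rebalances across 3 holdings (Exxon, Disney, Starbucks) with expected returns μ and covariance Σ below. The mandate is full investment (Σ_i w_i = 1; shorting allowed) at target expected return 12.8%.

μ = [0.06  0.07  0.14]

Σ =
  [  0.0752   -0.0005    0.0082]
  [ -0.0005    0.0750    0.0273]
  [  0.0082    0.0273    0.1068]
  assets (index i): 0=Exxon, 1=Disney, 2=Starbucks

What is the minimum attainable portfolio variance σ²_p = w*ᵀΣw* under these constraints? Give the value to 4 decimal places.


0.0808

p=Σ⁻¹μ = [0.6789  0.5289  1.1235]
q=Σ⁻¹𝟙 = [12.7785  11.4310  5.4602]
a=μᵀp=0.235051  b=𝟙ᵀp=2.331308  c=𝟙ᵀq=29.669695  D=ac−b²=1.538892
λ₁=(c·0.128−b)/D = (29.669695·0.128−2.331308)/1.538892 = 0.952902
λ₂=(a−b·0.128)/D = (0.235051−2.331308·0.128)/1.538892 = -0.041170
w* = 0.952902·p + -0.041170·q:
  w_0 = 0.952902·0.6789 + -0.041170·12.7785 = 0.1208  (Exxon)
  w_1 = 0.952902·0.5289 + -0.041170·11.4310 = 0.0334  (Disney)
  w_2 = 0.952902·1.1235 + -0.041170·5.4602 = 0.8458  (Starbucks)
Σw_i=1.0000  μᵀw=0.1280
σ²=wᵀΣw=λ₁·μ_p+λ₂ = 0.952902·0.128 + -0.041170 = 0.080801 ≈ 0.0808


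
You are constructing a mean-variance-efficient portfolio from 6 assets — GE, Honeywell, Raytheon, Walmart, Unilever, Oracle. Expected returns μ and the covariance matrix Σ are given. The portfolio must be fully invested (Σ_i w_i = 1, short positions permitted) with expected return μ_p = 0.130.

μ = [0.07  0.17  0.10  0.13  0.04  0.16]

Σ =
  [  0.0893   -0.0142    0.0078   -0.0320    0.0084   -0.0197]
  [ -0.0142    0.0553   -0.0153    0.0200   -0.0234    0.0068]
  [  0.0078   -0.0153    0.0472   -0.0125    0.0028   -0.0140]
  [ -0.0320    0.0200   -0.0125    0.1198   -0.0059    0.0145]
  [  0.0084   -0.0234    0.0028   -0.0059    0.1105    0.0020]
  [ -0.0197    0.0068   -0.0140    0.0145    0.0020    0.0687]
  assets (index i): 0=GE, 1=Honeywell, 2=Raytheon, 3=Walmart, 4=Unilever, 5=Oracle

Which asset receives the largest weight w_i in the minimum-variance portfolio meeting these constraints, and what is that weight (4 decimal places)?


Honeywell (0.3048)

u=Σ⁻¹μ = [2.0735  4.5067  4.3703  1.0161  1.0457  3.1232]
v=Σ⁻¹𝟙 = [20.4487  32.9435  36.9323  10.1566  13.6772  22.1434]
a=μᵀu=2.021935  b=𝟙ᵀu=16.135432  c=𝟙ᵀv=136.301804  D=ac−b²=15.241284
λ₁=(c·0.130−b)/D = (136.301804·0.130−16.135432)/15.241284 = 0.103915
λ₂=(a−b·0.130)/D = (2.021935−16.135432·0.130)/15.241284 = -0.004965
w* = 0.103915·u + -0.004965·v:
  w_0 = 0.103915·2.0735 + -0.004965·20.4487 = 0.1139  (GE)
  w_1 = 0.103915·4.5067 + -0.004965·32.9435 = 0.3048  (Honeywell)
  w_2 = 0.103915·4.3703 + -0.004965·36.9323 = 0.2708  (Raytheon)
  w_3 = 0.103915·1.0161 + -0.004965·10.1566 = 0.0552  (Walmart)
  w_4 = 0.103915·1.0457 + -0.004965·13.6772 = 0.0408  (Unilever)
  w_5 = 0.103915·3.1232 + -0.004965·22.1434 = 0.2146  (Oracle)
Σw_i=1.0000  μᵀw=0.1300
σ²=wᵀΣw=λ₁·μ_p+λ₂ = 0.103915·0.130 + -0.004965 = 0.008544 ≈ 0.0085


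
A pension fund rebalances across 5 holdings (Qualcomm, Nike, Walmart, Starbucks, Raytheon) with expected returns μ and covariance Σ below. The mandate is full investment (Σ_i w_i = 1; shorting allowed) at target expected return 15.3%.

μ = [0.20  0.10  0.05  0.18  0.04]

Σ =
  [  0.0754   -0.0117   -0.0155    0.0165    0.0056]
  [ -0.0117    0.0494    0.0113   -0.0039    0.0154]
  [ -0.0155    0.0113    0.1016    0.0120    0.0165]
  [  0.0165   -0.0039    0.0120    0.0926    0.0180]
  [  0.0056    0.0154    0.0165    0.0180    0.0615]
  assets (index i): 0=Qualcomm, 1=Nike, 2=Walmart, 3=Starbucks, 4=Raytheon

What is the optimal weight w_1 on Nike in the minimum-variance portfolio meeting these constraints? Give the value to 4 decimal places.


0.4058

g=Σ⁻¹μ = [2.9530  3.0435  0.5730  1.6705  -1.0233]
h=Σ⁻¹𝟙 = [16.4034  21.0910  8.3533  6.6524  5.2970]
a=μᵀg=1.183361  b=𝟙ᵀg=7.216755  c=𝟙ᵀh=57.797114  D=ac−b²=16.313299
λ₁=(c·0.153−b)/D = (57.797114·0.153−7.216755)/16.313299 = 0.099686
λ₂=(a−b·0.153)/D = (1.183361−7.216755·0.153)/16.313299 = 0.004855
w* = 0.099686·g + 0.004855·h:
  w_0 = 0.099686·2.9530 + 0.004855·16.4034 = 0.3740  (Qualcomm)
  w_1 = 0.099686·3.0435 + 0.004855·21.0910 = 0.4058  (Nike)
  w_2 = 0.099686·0.5730 + 0.004855·8.3533 = 0.0977  (Walmart)
  w_3 = 0.099686·1.6705 + 0.004855·6.6524 = 0.1988  (Starbucks)
  w_4 = 0.099686·-1.0233 + 0.004855·5.2970 = -0.0763  (Raytheon)
Σw_i=1.0000  μᵀw=0.1530
σ²=wᵀΣw=λ₁·μ_p+λ₂ = 0.099686·0.153 + 0.004855 = 0.020107 ≈ 0.0201


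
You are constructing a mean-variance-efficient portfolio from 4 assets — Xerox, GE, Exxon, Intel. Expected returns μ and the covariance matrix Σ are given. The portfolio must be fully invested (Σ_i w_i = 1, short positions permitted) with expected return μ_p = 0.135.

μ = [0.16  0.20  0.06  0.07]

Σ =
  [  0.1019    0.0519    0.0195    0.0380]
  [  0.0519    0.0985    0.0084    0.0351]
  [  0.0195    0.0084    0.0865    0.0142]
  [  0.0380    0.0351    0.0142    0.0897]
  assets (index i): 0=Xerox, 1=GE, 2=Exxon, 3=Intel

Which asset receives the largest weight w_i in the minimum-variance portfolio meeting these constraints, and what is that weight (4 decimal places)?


g=Σ⁻¹μ = [0.7173  1.7093  0.4081  -0.2570]
h=Σ⁻¹𝟙 = [2.8150  5.6376  9.3494  6.2697]
a=μᵀg=0.463124  b=𝟙ᵀg=2.577756  c=𝟙ᵀh=24.071643  D=ac−b²=4.503328
λ₁=(c·0.135−b)/D = (24.071643·0.135−2.577756)/4.503328 = 0.149204
λ₂=(a−b·0.135)/D = (0.463124−2.577756·0.135)/4.503328 = 0.025565
w* = 0.149204·g + 0.025565·h:
  w_0 = 0.149204·0.7173 + 0.025565·2.8150 = 0.1790  (Xerox)
  w_1 = 0.149204·1.7093 + 0.025565·5.6376 = 0.3992  (GE)
  w_2 = 0.149204·0.4081 + 0.025565·9.3494 = 0.2999  (Exxon)
  w_3 = 0.149204·-0.2570 + 0.025565·6.2697 = 0.1219  (Intel)
Σw_i=1.0000  μᵀw=0.1350
σ²=wᵀΣw=λ₁·μ_p+λ₂ = 0.149204·0.135 + 0.025565 = 0.045707 ≈ 0.0457

GE (0.3992)


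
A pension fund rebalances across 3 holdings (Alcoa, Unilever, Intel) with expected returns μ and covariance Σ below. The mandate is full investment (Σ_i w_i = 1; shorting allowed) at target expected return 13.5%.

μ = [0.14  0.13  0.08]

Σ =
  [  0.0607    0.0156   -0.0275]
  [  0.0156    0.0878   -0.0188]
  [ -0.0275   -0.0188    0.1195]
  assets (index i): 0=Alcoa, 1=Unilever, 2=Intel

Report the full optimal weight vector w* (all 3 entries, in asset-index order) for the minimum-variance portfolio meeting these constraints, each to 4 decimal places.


p=Σ⁻¹μ = [2.6377  1.3301  1.4857]
q=Σ⁻¹𝟙 = [20.3569  10.9359  14.7733]
a=μᵀp=0.661046  b=𝟙ᵀp=5.453500  c=𝟙ᵀq=46.066125  D=ac−b²=0.711180
λ₁=(c·0.135−b)/D = (46.066125·0.135−5.453500)/0.711180 = 1.076277
λ₂=(a−b·0.135)/D = (0.661046−5.453500·0.135)/0.711180 = -0.105706
w* = 1.076277·p + -0.105706·q:
  w_0 = 1.076277·2.6377 + -0.105706·20.3569 = 0.6870  (Alcoa)
  w_1 = 1.076277·1.3301 + -0.105706·10.9359 = 0.2756  (Unilever)
  w_2 = 1.076277·1.4857 + -0.105706·14.7733 = 0.0374  (Intel)
Σw_i=1.0000  μᵀw=0.1350
σ²=wᵀΣw=λ₁·μ_p+λ₂ = 1.076277·0.135 + -0.105706 = 0.039591 ≈ 0.0396

0.6870  0.2756  0.0374


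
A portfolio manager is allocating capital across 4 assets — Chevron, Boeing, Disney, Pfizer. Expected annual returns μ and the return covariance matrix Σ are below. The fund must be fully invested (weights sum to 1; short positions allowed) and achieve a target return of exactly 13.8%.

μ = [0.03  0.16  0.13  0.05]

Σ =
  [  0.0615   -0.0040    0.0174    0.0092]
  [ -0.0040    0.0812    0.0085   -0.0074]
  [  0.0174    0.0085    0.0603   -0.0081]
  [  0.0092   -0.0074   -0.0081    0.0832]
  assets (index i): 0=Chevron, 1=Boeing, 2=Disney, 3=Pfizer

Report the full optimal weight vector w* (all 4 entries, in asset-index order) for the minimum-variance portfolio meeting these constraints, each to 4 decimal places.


p=Σ⁻¹μ = [-0.1230  1.8375  2.0639  0.9789]
q=Σ⁻¹𝟙 = [11.3522  12.6849  13.2912  13.1861]
a=μᵀp=0.607566  b=𝟙ᵀp=4.757304  c=𝟙ᵀq=50.514381  D=ac−b²=8.058872
λ₁=(c·0.138−b)/D = (50.514381·0.138−4.757304)/8.058872 = 0.274689
λ₂=(a−b·0.138)/D = (0.607566−4.757304·0.138)/8.058872 = -0.006073
w* = 0.274689·p + -0.006073·q:
  w_0 = 0.274689·-0.1230 + -0.006073·11.3522 = -0.1027  (Chevron)
  w_1 = 0.274689·1.8375 + -0.006073·12.6849 = 0.4277  (Boeing)
  w_2 = 0.274689·2.0639 + -0.006073·13.2912 = 0.4862  (Disney)
  w_3 = 0.274689·0.9789 + -0.006073·13.1861 = 0.1888  (Pfizer)
Σw_i=1.0000  μᵀw=0.1380
σ²=wᵀΣw=λ₁·μ_p+λ₂ = 0.274689·0.138 + -0.006073 = 0.031834 ≈ 0.0318

-0.1027  0.4277  0.4862  0.1888


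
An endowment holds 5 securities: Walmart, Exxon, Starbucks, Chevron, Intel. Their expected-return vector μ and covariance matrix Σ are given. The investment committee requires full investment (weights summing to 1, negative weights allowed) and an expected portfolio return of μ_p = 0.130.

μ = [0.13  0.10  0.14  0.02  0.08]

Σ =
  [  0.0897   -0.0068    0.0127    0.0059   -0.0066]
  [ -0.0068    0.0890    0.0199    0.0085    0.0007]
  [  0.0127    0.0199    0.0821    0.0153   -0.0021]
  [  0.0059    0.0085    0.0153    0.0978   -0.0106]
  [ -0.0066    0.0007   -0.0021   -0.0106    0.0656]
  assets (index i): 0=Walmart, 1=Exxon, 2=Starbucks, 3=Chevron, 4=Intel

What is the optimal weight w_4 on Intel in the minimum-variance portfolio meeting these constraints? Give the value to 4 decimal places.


0.2405

u=Σ⁻¹μ = [1.4404  0.9347  1.2943  -0.0151  1.3935]
v=Σ⁻¹𝟙 = [11.6173  9.5576  6.7402  9.5983  18.0774]
a=μᵀu=0.573103  b=𝟙ᵀu=5.047803  c=𝟙ᵀv=55.590882  D=ac−b²=6.378991
λ₁=(c·0.130−b)/D = (55.590882·0.130−5.047803)/6.378991 = 0.341592
λ₂=(a−b·0.130)/D = (0.573103−5.047803·0.130)/6.378991 = -0.013029
w* = 0.341592·u + -0.013029·v:
  w_0 = 0.341592·1.4404 + -0.013029·11.6173 = 0.3407  (Walmart)
  w_1 = 0.341592·0.9347 + -0.013029·9.5576 = 0.1948  (Exxon)
  w_2 = 0.341592·1.2943 + -0.013029·6.7402 = 0.3543  (Starbucks)
  w_3 = 0.341592·-0.0151 + -0.013029·9.5983 = -0.1302  (Chevron)
  w_4 = 0.341592·1.3935 + -0.013029·18.0774 = 0.2405  (Intel)
Σw_i=1.0000  μᵀw=0.1300
σ²=wᵀΣw=λ₁·μ_p+λ₂ = 0.341592·0.130 + -0.013029 = 0.031378 ≈ 0.0314


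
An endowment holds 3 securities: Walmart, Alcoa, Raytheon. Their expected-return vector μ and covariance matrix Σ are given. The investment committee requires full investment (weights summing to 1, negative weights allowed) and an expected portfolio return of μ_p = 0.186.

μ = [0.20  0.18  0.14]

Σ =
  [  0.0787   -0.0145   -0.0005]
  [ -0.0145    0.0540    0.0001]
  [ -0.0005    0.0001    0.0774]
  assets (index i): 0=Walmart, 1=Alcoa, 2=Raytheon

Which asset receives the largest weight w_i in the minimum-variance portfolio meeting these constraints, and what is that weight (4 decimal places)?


Alcoa (0.4899)

p=Σ⁻¹μ = [3.3312  4.2244  1.8248]
q=Σ⁻¹𝟙 = [17.0396  23.0699  13.0002]
a=μᵀp=1.682123  b=𝟙ᵀp=9.380514  c=𝟙ᵀq=53.109607  D=ac−b²=1.342851
λ₁=(c·0.186−b)/D = (53.109607·0.186−9.380514)/1.342851 = 0.370758
λ₂=(a−b·0.186)/D = (1.682123−9.380514·0.186)/1.342851 = -0.046656
w* = 0.370758·p + -0.046656·q:
  w_0 = 0.370758·3.3312 + -0.046656·17.0396 = 0.4401  (Walmart)
  w_1 = 0.370758·4.2244 + -0.046656·23.0699 = 0.4899  (Alcoa)
  w_2 = 0.370758·1.8248 + -0.046656·13.0002 = 0.0700  (Raytheon)
Σw_i=1.0000  μᵀw=0.1860
σ²=wᵀΣw=λ₁·μ_p+λ₂ = 0.370758·0.186 + -0.046656 = 0.022305 ≈ 0.0223


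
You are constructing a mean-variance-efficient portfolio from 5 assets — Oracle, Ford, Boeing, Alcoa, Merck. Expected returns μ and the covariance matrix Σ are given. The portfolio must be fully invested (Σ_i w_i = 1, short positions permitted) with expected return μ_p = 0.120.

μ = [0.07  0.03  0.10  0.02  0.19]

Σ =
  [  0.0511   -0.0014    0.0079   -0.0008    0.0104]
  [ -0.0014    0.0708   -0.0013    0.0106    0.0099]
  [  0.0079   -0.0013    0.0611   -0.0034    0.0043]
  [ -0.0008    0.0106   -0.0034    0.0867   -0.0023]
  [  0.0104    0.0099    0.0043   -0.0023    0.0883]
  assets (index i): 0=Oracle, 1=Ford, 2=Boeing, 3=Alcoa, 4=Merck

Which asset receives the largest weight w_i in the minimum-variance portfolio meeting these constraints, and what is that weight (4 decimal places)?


Merck (0.3933)

x=Σ⁻¹μ = [0.7548  0.1376  1.4205  0.3292  1.9868]
y=Σ⁻¹𝟙 = [16.2592  11.9997  14.5936  10.9919  7.6403]
a=μᵀx=0.583096  b=𝟙ᵀx=4.628990  c=𝟙ᵀy=61.484778  D=ac−b²=14.423990
λ₁=(c·0.120−b)/D = (61.484778·0.120−4.628990)/14.423990 = 0.190598
λ₂=(a−b·0.120)/D = (0.583096−4.628990·0.120)/14.423990 = 0.001915
w* = 0.190598·x + 0.001915·y:
  w_0 = 0.190598·0.7548 + 0.001915·16.2592 = 0.1750  (Oracle)
  w_1 = 0.190598·0.1376 + 0.001915·11.9997 = 0.0492  (Ford)
  w_2 = 0.190598·1.4205 + 0.001915·14.5936 = 0.2987  (Boeing)
  w_3 = 0.190598·0.3292 + 0.001915·10.9919 = 0.0838  (Alcoa)
  w_4 = 0.190598·1.9868 + 0.001915·7.6403 = 0.3933  (Merck)
Σw_i=1.0000  μᵀw=0.1200
σ²=wᵀΣw=λ₁·μ_p+λ₂ = 0.190598·0.120 + 0.001915 = 0.024786 ≈ 0.0248


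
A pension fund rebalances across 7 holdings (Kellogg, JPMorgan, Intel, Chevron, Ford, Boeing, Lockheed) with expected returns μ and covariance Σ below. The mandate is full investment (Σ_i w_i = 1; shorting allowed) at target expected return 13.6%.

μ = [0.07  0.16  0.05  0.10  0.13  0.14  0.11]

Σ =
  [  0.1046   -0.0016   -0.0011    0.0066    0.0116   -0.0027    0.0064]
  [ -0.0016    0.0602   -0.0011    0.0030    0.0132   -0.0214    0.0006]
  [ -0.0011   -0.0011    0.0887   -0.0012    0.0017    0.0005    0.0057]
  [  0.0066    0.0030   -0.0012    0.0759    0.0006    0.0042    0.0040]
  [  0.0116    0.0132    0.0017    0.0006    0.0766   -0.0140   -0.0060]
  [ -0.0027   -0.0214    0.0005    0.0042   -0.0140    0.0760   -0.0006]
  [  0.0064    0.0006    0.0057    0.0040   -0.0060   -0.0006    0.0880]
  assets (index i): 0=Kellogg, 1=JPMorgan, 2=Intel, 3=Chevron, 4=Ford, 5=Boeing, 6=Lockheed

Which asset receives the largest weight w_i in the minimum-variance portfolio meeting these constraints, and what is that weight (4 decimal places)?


JPMorgan (0.3295)

g=Σ⁻¹μ = [0.4837  3.3427  0.4930  0.9018  1.6890  3.0685  1.2552]
h=Σ⁻¹𝟙 = [7.8745  21.1829  10.7342  9.9980  12.5891  21.1811  10.4995]
a=μᵀg=1.470745  b=𝟙ᵀg=11.233885  c=𝟙ᵀh=94.059383  D=ac−b²=12.137234
λ₁=(c·0.136−b)/D = (94.059383·0.136−11.233885)/12.137234 = 0.128381
λ₂=(a−b·0.136)/D = (1.470745−11.233885·0.136)/12.137234 = -0.004701
w* = 0.128381·g + -0.004701·h:
  w_0 = 0.128381·0.4837 + -0.004701·7.8745 = 0.0251  (Kellogg)
  w_1 = 0.128381·3.3427 + -0.004701·21.1829 = 0.3295  (JPMorgan)
  w_2 = 0.128381·0.4930 + -0.004701·10.7342 = 0.0128  (Intel)
  w_3 = 0.128381·0.9018 + -0.004701·9.9980 = 0.0688  (Chevron)
  w_4 = 0.128381·1.6890 + -0.004701·12.5891 = 0.1576  (Ford)
  w_5 = 0.128381·3.0685 + -0.004701·21.1811 = 0.2944  (Boeing)
  w_6 = 0.128381·1.2552 + -0.004701·10.4995 = 0.1118  (Lockheed)
Σw_i=1.0000  μᵀw=0.1360
σ²=wᵀΣw=λ₁·μ_p+λ₂ = 0.128381·0.136 + -0.004701 = 0.012758 ≈ 0.0128


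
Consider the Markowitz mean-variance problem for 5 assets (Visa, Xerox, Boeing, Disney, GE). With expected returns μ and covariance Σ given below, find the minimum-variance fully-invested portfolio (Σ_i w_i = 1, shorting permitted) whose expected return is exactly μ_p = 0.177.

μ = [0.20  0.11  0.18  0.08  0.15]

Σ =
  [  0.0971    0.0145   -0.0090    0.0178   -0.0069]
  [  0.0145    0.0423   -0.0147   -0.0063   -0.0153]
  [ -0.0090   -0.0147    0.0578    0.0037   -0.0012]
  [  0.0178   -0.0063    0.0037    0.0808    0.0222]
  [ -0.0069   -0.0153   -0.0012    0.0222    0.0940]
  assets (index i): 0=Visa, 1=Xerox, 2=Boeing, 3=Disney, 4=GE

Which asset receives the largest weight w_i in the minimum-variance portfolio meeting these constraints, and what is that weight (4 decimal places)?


Boeing (0.4219)

p=Σ⁻¹μ = [2.0075  4.4242  4.6051  -0.0118  2.5248]
q=Σ⁻¹𝟙 = [6.8268  37.8695  27.7943  8.2350  15.7132]
a=μᵀp=2.094847  b=𝟙ᵀp=13.549756  c=𝟙ᵀq=96.438813  D=ac−b²=18.428686
λ₁=(c·0.177−b)/D = (96.438813·0.177−13.549756)/18.428686 = 0.191002
λ₂=(a−b·0.177)/D = (2.094847−13.549756·0.177)/18.428686 = -0.016467
w* = 0.191002·p + -0.016467·q:
  w_0 = 0.191002·2.0075 + -0.016467·6.8268 = 0.2710  (Visa)
  w_1 = 0.191002·4.4242 + -0.016467·37.8695 = 0.2214  (Xerox)
  w_2 = 0.191002·4.6051 + -0.016467·27.7943 = 0.4219  (Boeing)
  w_3 = 0.191002·-0.0118 + -0.016467·8.2350 = -0.1378  (Disney)
  w_4 = 0.191002·2.5248 + -0.016467·15.7132 = 0.2235  (GE)
Σw_i=1.0000  μᵀw=0.1770
σ²=wᵀΣw=λ₁·μ_p+λ₂ = 0.191002·0.177 + -0.016467 = 0.017341 ≈ 0.0173


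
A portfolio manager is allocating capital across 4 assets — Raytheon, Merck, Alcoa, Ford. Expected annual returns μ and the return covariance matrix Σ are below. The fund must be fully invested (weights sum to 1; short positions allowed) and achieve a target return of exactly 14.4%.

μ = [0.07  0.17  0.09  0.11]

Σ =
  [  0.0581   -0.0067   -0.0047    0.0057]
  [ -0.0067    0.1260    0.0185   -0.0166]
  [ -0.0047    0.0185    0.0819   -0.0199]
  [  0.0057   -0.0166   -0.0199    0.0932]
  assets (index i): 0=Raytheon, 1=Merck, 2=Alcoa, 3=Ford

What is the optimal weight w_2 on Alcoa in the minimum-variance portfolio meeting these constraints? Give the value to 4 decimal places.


g=Σ⁻¹μ = [1.3132  1.4507  1.2410  1.6233]
h=Σ⁻¹𝟙 = [17.9953  8.6101  14.7767  14.3177]
a=μᵀg=0.628798  b=𝟙ᵀg=5.628243  c=𝟙ᵀh=55.699852  D=ac−b²=3.346851
λ₁=(c·0.144−b)/D = (55.699852·0.144−5.628243)/3.346851 = 0.714862
λ₂=(a−b·0.144)/D = (0.628798−5.628243·0.144)/3.346851 = -0.054280
w* = 0.714862·g + -0.054280·h:
  w_0 = 0.714862·1.3132 + -0.054280·17.9953 = -0.0380  (Raytheon)
  w_1 = 0.714862·1.4507 + -0.054280·8.6101 = 0.5697  (Merck)
  w_2 = 0.714862·1.2410 + -0.054280·14.7767 = 0.0851  (Alcoa)
  w_3 = 0.714862·1.6233 + -0.054280·14.3177 = 0.3833  (Ford)
Σw_i=1.0000  μᵀw=0.1440
σ²=wᵀΣw=λ₁·μ_p+λ₂ = 0.714862·0.144 + -0.054280 = 0.048660 ≈ 0.0487

0.0851


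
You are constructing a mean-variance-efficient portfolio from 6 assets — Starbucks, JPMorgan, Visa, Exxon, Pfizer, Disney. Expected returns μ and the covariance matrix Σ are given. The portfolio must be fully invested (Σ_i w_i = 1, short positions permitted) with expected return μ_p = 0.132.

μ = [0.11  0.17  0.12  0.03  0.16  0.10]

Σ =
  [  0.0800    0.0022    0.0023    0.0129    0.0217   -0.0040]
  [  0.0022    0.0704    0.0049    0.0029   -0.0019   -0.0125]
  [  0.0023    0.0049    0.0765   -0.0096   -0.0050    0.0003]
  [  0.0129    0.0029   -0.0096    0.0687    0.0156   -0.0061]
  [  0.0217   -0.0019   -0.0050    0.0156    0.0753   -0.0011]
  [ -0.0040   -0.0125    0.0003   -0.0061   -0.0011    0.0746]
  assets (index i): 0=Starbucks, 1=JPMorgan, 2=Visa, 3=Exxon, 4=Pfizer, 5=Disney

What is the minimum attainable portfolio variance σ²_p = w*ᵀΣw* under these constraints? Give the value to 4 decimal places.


0.0142

p=Σ⁻¹μ = [0.7736  2.6683  1.5135  0.0832  2.0797  1.8604]
q=Σ⁻¹𝟙 = [7.6605  15.8189  14.1280  13.7648  9.8165  17.6797]
a=μᵀp=1.241616  b=𝟙ᵀp=8.978764  c=𝟙ᵀq=78.868270  D=ac−b²=17.305893
λ₁=(c·0.132−b)/D = (78.868270·0.132−8.978764)/17.305893 = 0.082738
λ₂=(a−b·0.132)/D = (1.241616−8.978764·0.132)/17.305893 = 0.003260
w* = 0.082738·p + 0.003260·q:
  w_0 = 0.082738·0.7736 + 0.003260·7.6605 = 0.0890  (Starbucks)
  w_1 = 0.082738·2.6683 + 0.003260·15.8189 = 0.2723  (JPMorgan)
  w_2 = 0.082738·1.5135 + 0.003260·14.1280 = 0.1713  (Visa)
  w_3 = 0.082738·0.0832 + 0.003260·13.7648 = 0.0518  (Exxon)
  w_4 = 0.082738·2.0797 + 0.003260·9.8165 = 0.2041  (Pfizer)
  w_5 = 0.082738·1.8604 + 0.003260·17.6797 = 0.2116  (Disney)
Σw_i=1.0000  μᵀw=0.1320
σ²=wᵀΣw=λ₁·μ_p+λ₂ = 0.082738·0.132 + 0.003260 = 0.014181 ≈ 0.0142


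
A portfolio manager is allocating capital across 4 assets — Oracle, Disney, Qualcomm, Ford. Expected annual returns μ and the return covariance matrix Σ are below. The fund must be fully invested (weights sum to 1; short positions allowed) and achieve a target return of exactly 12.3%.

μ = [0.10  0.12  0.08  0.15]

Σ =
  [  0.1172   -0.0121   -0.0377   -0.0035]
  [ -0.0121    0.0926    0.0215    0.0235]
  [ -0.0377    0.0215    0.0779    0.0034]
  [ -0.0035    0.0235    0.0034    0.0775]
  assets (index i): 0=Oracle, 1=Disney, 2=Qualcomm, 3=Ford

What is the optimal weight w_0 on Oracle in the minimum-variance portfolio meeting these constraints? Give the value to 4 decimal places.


g=Σ⁻¹μ = [1.4462  0.7099  1.4558  1.7217]
h=Σ⁻¹𝟙 = [15.3022  5.7778  18.1658  11.0454]
a=μᵀg=0.604529  b=𝟙ᵀg=5.333630  c=𝟙ᵀh=50.291222  D=ac−b²=1.954895
λ₁=(c·0.123−b)/D = (50.291222·0.123−5.333630)/1.954895 = 0.435926
λ₂=(a−b·0.123)/D = (0.604529−5.333630·0.123)/1.954895 = -0.026348
w* = 0.435926·g + -0.026348·h:
  w_0 = 0.435926·1.4462 + -0.026348·15.3022 = 0.2273  (Oracle)
  w_1 = 0.435926·0.7099 + -0.026348·5.7778 = 0.1573  (Disney)
  w_2 = 0.435926·1.4558 + -0.026348·18.1658 = 0.1560  (Qualcomm)
  w_3 = 0.435926·1.7217 + -0.026348·11.0454 = 0.4595  (Ford)
Σw_i=1.0000  μᵀw=0.1230
σ²=wᵀΣw=λ₁·μ_p+λ₂ = 0.435926·0.123 + -0.026348 = 0.027271 ≈ 0.0273

0.2273


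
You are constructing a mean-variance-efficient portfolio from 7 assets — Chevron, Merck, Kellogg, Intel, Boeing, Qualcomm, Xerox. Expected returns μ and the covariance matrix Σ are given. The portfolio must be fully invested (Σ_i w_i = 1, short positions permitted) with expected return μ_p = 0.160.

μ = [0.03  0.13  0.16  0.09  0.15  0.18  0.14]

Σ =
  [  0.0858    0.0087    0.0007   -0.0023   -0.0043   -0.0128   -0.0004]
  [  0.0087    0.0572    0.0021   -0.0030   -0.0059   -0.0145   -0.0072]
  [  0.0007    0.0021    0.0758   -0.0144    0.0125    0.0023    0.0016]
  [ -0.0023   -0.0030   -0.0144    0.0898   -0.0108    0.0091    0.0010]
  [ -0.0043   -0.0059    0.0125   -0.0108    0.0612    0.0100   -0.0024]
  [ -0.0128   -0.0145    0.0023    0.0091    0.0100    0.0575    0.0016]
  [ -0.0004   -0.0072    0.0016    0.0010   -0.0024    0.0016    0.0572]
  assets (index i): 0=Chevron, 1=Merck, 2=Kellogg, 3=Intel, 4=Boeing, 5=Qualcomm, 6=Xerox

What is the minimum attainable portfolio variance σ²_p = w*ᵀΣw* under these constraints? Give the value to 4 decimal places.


0.0132

g=Σ⁻¹μ = [0.6420  3.6457  1.7125  1.3086  2.2776  3.4420  2.8395]
h=Σ⁻¹𝟙 = [13.3968  25.3244  11.0904  13.8824  17.3504  20.5349  20.3645]
a=μᵀg=2.243701  b=𝟙ᵀg=15.867836  c=𝟙ᵀh=121.943837  D=ac−b²=21.817247
λ₁=(c·0.160−b)/D = (121.943837·0.160−15.867836)/21.817247 = 0.166986
λ₂=(a−b·0.160)/D = (2.243701−15.867836·0.160)/21.817247 = -0.013528
w* = 0.166986·g + -0.013528·h:
  w_0 = 0.166986·0.6420 + -0.013528·13.3968 = -0.0740  (Chevron)
  w_1 = 0.166986·3.6457 + -0.013528·25.3244 = 0.2662  (Merck)
  w_2 = 0.166986·1.7125 + -0.013528·11.0904 = 0.1359  (Kellogg)
  w_3 = 0.166986·1.3086 + -0.013528·13.8824 = 0.0307  (Intel)
  w_4 = 0.166986·2.2776 + -0.013528·17.3504 = 0.1456  (Boeing)
  w_5 = 0.166986·3.4420 + -0.013528·20.5349 = 0.2970  (Qualcomm)
  w_6 = 0.166986·2.8395 + -0.013528·20.3645 = 0.1986  (Xerox)
Σw_i=1.0000  μᵀw=0.1600
σ²=wᵀΣw=λ₁·μ_p+λ₂ = 0.166986·0.160 + -0.013528 = 0.013189 ≈ 0.0132


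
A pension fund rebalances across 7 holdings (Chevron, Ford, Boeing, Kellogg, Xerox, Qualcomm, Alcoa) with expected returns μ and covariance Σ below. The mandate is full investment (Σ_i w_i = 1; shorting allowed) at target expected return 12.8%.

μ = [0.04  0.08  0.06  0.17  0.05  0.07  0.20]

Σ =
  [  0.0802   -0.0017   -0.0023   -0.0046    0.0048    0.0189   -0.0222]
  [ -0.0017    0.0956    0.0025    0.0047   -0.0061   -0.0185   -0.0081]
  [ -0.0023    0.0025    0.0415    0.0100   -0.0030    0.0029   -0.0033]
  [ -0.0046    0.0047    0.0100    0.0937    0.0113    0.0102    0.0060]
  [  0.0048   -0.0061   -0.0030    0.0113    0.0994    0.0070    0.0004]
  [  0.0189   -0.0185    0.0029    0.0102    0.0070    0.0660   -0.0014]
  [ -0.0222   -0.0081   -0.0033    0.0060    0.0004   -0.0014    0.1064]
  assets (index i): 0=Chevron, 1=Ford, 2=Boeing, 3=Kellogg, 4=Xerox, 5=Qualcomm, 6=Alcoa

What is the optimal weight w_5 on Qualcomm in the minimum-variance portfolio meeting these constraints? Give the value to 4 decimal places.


p=Σ⁻¹μ = [1.0195  1.1150  1.2327  1.4102  0.3328  0.8193  2.1455]
q=Σ⁻¹𝟙 = [14.0629  14.0850  23.8139  4.7031  9.4867  12.5902  14.0083]
a=μᵀp=0.946766  b=𝟙ᵀp=8.074987  c=𝟙ᵀq=92.750107  D=ac−b²=22.607244
λ₁=(c·0.128−b)/D = (92.750107·0.128−8.074987)/22.607244 = 0.167956
λ₂=(a−b·0.128)/D = (0.946766−8.074987·0.128)/22.607244 = -0.003841
w* = 0.167956·p + -0.003841·q:
  w_0 = 0.167956·1.0195 + -0.003841·14.0629 = 0.1172  (Chevron)
  w_1 = 0.167956·1.1150 + -0.003841·14.0850 = 0.1332  (Ford)
  w_2 = 0.167956·1.2327 + -0.003841·23.8139 = 0.1156  (Boeing)
  w_3 = 0.167956·1.4102 + -0.003841·4.7031 = 0.2188  (Kellogg)
  w_4 = 0.167956·0.3328 + -0.003841·9.4867 = 0.0195  (Xerox)
  w_5 = 0.167956·0.8193 + -0.003841·12.5902 = 0.0892  (Qualcomm)
  w_6 = 0.167956·2.1455 + -0.003841·14.0083 = 0.3066  (Alcoa)
Σw_i=1.0000  μᵀw=0.1280
σ²=wᵀΣw=λ₁·μ_p+λ₂ = 0.167956·0.128 + -0.003841 = 0.017657 ≈ 0.0177

0.0892


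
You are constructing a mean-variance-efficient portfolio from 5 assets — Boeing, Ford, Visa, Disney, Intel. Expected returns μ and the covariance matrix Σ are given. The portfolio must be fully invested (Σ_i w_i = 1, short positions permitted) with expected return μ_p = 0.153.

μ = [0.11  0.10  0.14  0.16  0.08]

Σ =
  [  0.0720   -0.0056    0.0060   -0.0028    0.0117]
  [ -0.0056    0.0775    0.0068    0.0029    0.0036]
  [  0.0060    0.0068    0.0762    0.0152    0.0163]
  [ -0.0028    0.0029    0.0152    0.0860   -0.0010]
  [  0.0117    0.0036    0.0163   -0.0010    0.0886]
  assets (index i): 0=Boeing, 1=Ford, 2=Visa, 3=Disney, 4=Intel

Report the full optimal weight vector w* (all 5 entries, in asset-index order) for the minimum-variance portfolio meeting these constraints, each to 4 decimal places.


g=Σ⁻¹μ = [1.5145  1.2127  1.1801  1.6656  0.4553]
h=Σ⁻¹𝟙 = [13.3989  12.4859  7.1979  10.4617  7.8038]
a=μᵀg=0.756015  b=𝟙ᵀg=6.028351  c=𝟙ᵀh=51.348208  D=ac−b²=2.479000
λ₁=(c·0.153−b)/D = (51.348208·0.153−6.028351)/2.479000 = 0.737364
λ₂=(a−b·0.153)/D = (0.756015−6.028351·0.153)/2.479000 = -0.067093
w* = 0.737364·g + -0.067093·h:
  w_0 = 0.737364·1.5145 + -0.067093·13.3989 = 0.2178  (Boeing)
  w_1 = 0.737364·1.2127 + -0.067093·12.4859 = 0.0565  (Ford)
  w_2 = 0.737364·1.1801 + -0.067093·7.1979 = 0.3873  (Visa)
  w_3 = 0.737364·1.6656 + -0.067093·10.4617 = 0.5262  (Disney)
  w_4 = 0.737364·0.4553 + -0.067093·7.8038 = -0.1878  (Intel)
Σw_i=1.0000  μᵀw=0.1530
σ²=wᵀΣw=λ₁·μ_p+λ₂ = 0.737364·0.153 + -0.067093 = 0.045724 ≈ 0.0457

0.2178  0.0565  0.3873  0.5262  -0.1878


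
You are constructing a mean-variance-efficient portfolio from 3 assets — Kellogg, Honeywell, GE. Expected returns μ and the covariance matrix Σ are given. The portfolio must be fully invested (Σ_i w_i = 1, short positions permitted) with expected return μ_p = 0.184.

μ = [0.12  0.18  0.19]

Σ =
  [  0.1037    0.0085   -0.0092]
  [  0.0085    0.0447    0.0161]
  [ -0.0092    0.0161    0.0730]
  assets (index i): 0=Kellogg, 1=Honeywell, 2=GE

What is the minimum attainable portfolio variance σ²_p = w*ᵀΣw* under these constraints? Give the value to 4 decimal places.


0.0355

g=Σ⁻¹μ = [1.0878  3.0776  2.0611]
h=Σ⁻¹𝟙 = [9.2801  16.5676  11.2142]
a=μᵀg=1.076110  b=𝟙ᵀg=6.226478  c=𝟙ᵀh=37.061899  D=ac−b²=1.113668
λ₁=(c·0.184−b)/D = (37.061899·0.184−6.226478)/1.113668 = 0.532395
λ₂=(a−b·0.184)/D = (1.076110−6.226478·0.184)/1.113668 = -0.062462
w* = 0.532395·g + -0.062462·h:
  w_0 = 0.532395·1.0878 + -0.062462·9.2801 = -0.0005  (Kellogg)
  w_1 = 0.532395·3.0776 + -0.062462·16.5676 = 0.6037  (Honeywell)
  w_2 = 0.532395·2.0611 + -0.062462·11.2142 = 0.3968  (GE)
Σw_i=1.0000  μᵀw=0.1840
σ²=wᵀΣw=λ₁·μ_p+λ₂ = 0.532395·0.184 + -0.062462 = 0.035499 ≈ 0.0355


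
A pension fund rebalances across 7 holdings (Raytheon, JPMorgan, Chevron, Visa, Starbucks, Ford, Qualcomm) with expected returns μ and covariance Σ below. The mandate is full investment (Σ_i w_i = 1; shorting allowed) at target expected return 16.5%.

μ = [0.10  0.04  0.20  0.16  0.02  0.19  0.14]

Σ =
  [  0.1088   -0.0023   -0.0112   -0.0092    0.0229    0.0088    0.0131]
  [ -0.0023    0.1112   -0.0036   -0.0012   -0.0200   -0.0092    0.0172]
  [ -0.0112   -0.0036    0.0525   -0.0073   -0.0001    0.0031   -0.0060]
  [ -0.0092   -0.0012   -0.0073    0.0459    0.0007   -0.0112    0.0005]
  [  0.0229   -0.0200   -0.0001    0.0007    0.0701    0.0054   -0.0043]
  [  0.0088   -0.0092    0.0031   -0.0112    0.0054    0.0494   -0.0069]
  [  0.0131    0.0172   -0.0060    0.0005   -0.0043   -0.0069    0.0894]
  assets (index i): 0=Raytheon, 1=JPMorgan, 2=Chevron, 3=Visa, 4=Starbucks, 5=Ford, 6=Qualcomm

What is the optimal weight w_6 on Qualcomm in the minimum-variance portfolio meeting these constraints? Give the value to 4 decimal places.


0.0968

p=Σ⁻¹μ = [1.3436  0.6776  4.8636  5.7573  -0.2813  5.0303  1.9077]
q=Σ⁻¹𝟙 = [8.6084  13.2924  26.3228  34.4203  13.5401  27.4930  11.7142]
a=μᵀp=3.272567  b=𝟙ᵀp=19.298798  c=𝟙ᵀq=135.391229  D=ac−b²=70.633228
λ₁=(c·0.165−b)/D = (135.391229·0.165−19.298798)/70.633228 = 0.043050
λ₂=(a−b·0.165)/D = (3.272567−19.298798·0.165)/70.633228 = 0.001250
w* = 0.043050·p + 0.001250·q:
  w_0 = 0.043050·1.3436 + 0.001250·8.6084 = 0.0686  (Raytheon)
  w_1 = 0.043050·0.6776 + 0.001250·13.2924 = 0.0458  (JPMorgan)
  w_2 = 0.043050·4.8636 + 0.001250·26.3228 = 0.2423  (Chevron)
  w_3 = 0.043050·5.7573 + 0.001250·34.4203 = 0.2909  (Visa)
  w_4 = 0.043050·-0.2813 + 0.001250·13.5401 = 0.0048  (Starbucks)
  w_5 = 0.043050·5.0303 + 0.001250·27.4930 = 0.2509  (Ford)
  w_6 = 0.043050·1.9077 + 0.001250·11.7142 = 0.0968  (Qualcomm)
Σw_i=1.0000  μᵀw=0.1650
σ²=wᵀΣw=λ₁·μ_p+λ₂ = 0.043050·0.165 + 0.001250 = 0.008353 ≈ 0.0084


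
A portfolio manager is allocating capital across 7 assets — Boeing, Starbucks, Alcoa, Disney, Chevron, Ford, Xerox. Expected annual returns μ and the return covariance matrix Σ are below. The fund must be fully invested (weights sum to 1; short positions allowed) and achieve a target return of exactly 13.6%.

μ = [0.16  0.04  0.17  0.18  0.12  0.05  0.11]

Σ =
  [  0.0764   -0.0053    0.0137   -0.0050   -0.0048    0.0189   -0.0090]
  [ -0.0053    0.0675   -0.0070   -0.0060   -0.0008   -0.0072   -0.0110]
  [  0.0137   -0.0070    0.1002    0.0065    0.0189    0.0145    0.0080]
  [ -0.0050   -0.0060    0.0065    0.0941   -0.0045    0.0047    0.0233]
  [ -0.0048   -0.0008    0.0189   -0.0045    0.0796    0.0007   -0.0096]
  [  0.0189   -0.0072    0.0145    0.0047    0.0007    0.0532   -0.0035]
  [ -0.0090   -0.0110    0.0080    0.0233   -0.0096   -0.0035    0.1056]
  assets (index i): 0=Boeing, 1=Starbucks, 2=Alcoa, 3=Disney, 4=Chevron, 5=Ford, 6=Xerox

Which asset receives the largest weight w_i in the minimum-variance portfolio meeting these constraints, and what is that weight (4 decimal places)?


g=Σ⁻¹μ = [2.3882  1.2212  0.9539  1.8821  1.6693  -0.1236  1.0325]
h=Σ⁻¹𝟙 = [13.0385  20.8639  2.9769  9.2938  14.7258  15.9746  12.3463]
a=μᵀg=1.239608  b=𝟙ᵀg=9.023600  c=𝟙ᵀh=89.219854  D=ac−b²=29.172263
λ₁=(c·0.136−b)/D = (89.219854·0.136−9.023600)/29.172263 = 0.106618
λ₂=(a−b·0.136)/D = (1.239608−9.023600·0.136)/29.172263 = 0.000425
w* = 0.106618·g + 0.000425·h:
  w_0 = 0.106618·2.3882 + 0.000425·13.0385 = 0.2602  (Boeing)
  w_1 = 0.106618·1.2212 + 0.000425·20.8639 = 0.1391  (Starbucks)
  w_2 = 0.106618·0.9539 + 0.000425·2.9769 = 0.1030  (Alcoa)
  w_3 = 0.106618·1.8821 + 0.000425·9.2938 = 0.2046  (Disney)
  w_4 = 0.106618·1.6693 + 0.000425·14.7258 = 0.1842  (Chevron)
  w_5 = 0.106618·-0.1236 + 0.000425·15.9746 = -0.0064  (Ford)
  w_6 = 0.106618·1.0325 + 0.000425·12.3463 = 0.1153  (Xerox)
Σw_i=1.0000  μᵀw=0.1360
σ²=wᵀΣw=λ₁·μ_p+λ₂ = 0.106618·0.136 + 0.000425 = 0.014925 ≈ 0.0149

Boeing (0.2602)


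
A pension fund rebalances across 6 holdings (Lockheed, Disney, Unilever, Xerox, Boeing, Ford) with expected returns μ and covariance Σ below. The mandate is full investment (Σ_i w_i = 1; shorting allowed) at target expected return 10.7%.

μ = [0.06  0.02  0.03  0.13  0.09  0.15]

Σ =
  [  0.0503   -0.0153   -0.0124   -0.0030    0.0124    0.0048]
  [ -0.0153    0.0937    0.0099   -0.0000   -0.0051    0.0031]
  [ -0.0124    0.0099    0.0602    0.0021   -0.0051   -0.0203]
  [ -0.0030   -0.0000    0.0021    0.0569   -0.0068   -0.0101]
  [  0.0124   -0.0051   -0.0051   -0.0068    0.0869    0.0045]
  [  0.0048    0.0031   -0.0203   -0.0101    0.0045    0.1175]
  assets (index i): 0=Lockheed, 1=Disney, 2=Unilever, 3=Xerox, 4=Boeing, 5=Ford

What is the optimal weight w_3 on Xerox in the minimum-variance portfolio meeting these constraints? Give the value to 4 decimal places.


0.3776

u=Σ⁻¹μ = [1.3424  0.3028  1.2687  2.7247  1.0653  1.6264]
v=Σ⁻¹𝟙 = [27.2020  12.6838  24.5948  21.6627  10.8481  12.7605]
a=μᵀu=0.818699  b=𝟙ᵀu=8.330190  c=𝟙ᵀv=109.751813  D=ac−b²=20.461656
λ₁=(c·0.107−b)/D = (109.751813·0.107−8.330190)/20.461656 = 0.166812
λ₂=(a−b·0.107)/D = (0.818699−8.330190·0.107)/20.461656 = -0.003550
w* = 0.166812·u + -0.003550·v:
  w_0 = 0.166812·1.3424 + -0.003550·27.2020 = 0.1274  (Lockheed)
  w_1 = 0.166812·0.3028 + -0.003550·12.6838 = 0.0055  (Disney)
  w_2 = 0.166812·1.2687 + -0.003550·24.5948 = 0.1243  (Unilever)
  w_3 = 0.166812·2.7247 + -0.003550·21.6627 = 0.3776  (Xerox)
  w_4 = 0.166812·1.0653 + -0.003550·10.8481 = 0.1392  (Boeing)
  w_5 = 0.166812·1.6264 + -0.003550·12.7605 = 0.2260  (Ford)
Σw_i=1.0000  μᵀw=0.1070
σ²=wᵀΣw=λ₁·μ_p+λ₂ = 0.166812·0.107 + -0.003550 = 0.014299 ≈ 0.0143
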